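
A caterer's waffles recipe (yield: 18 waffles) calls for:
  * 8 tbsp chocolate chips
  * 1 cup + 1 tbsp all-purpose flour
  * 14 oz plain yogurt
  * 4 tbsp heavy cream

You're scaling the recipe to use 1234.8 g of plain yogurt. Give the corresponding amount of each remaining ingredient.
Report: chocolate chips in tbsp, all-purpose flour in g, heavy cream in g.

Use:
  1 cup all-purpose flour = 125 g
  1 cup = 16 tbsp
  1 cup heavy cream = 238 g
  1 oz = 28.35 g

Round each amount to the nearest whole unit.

The original recipe has 396.9 g of plain yogurt, so the scaling factor is 1234.8 ÷ 396.9 = 28/9.
chocolate chips: 8 tbsp × 28/9 ≈ 25 tbsp
all-purpose flour: (1 cup + 1 tbsp = 1.0625 cup) × 28/9 × 125 g/cup ≈ 413 g
heavy cream: 4 tbsp × 28/9 ÷ 16 tbsp/cup × 238 g/cup ≈ 185 g

chocolate chips: 25 tbsp; all-purpose flour: 413 g; heavy cream: 185 g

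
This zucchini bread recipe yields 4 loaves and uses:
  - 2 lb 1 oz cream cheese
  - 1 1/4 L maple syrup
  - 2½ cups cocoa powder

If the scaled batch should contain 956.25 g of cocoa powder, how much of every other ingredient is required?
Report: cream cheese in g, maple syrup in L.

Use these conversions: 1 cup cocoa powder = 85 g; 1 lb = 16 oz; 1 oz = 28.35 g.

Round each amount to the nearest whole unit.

The original recipe has 212.5 g of cocoa powder, so the scaling factor is 956.25 ÷ 212.5 = 9/2 = 4.5.
cream cheese: (2 lb + 1 oz = 2.0625 lb) × 9/2 × 16 oz/lb × 28.35 g/oz ≈ 4210 g
maple syrup: 1.25 L × 9/2 ≈ 6 L

cream cheese: 4210 g; maple syrup: 6 L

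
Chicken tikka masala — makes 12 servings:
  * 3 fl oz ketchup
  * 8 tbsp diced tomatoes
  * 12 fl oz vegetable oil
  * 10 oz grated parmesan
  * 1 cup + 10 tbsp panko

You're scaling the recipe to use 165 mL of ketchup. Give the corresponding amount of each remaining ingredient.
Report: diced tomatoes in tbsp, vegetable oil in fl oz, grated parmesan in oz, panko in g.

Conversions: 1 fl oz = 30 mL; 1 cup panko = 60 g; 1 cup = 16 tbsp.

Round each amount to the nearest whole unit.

diced tomatoes: 15 tbsp; vegetable oil: 22 fl oz; grated parmesan: 18 oz; panko: 179 g

The original recipe has 90 mL of ketchup, so the scaling factor is 165 ÷ 90 = 11/6.
diced tomatoes: 8 tbsp × 11/6 ≈ 15 tbsp
vegetable oil: 12 fl oz × 11/6 = 22 fl oz
grated parmesan: 10 oz × 11/6 ≈ 18 oz
panko: (1 cup + 10 tbsp = 1.625 cup) × 11/6 × 60 g/cup ≈ 179 g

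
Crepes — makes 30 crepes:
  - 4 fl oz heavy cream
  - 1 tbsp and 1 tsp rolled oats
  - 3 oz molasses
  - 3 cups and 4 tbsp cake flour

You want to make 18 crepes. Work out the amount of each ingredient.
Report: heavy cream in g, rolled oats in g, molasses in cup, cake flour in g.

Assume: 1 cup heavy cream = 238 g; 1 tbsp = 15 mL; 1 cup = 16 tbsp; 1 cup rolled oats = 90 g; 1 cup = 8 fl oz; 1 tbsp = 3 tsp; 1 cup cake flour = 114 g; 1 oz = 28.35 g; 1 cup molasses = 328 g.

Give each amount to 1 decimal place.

Scaling factor: 18/30 = 3/5 = 0.6.
heavy cream: 4 fl oz × 3/5 ÷ 8 fl oz/cup × 238 g/cup = 71.4 g
rolled oats: (1 tbsp + 1 tsp = 4/3 tbsp) × 3/5 ÷ 16 tbsp/cup × 90 g/cup = 4.5 g
molasses: 3 oz × 3/5 × 28.35 g/oz ÷ 328 g/cup ≈ 0.2 cup
cake flour: (3 cup + 4 tbsp = 3.25 cup) × 3/5 × 114 g/cup = 222.3 g

heavy cream: 71.4 g; rolled oats: 4.5 g; molasses: 0.2 cup; cake flour: 222.3 g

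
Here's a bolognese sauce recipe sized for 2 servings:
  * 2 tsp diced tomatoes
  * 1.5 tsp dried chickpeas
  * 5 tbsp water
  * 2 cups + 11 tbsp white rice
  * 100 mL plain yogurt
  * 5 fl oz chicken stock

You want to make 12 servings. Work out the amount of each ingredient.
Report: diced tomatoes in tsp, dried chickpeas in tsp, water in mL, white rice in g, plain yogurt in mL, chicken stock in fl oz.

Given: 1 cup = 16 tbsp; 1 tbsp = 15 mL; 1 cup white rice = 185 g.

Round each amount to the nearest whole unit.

Scaling factor: 12/2 = 6.
diced tomatoes: 2 tsp × 6 = 12 tsp
dried chickpeas: 1.5 tsp × 6 = 9 tsp
water: 5 tbsp × 6 × 15 mL/tbsp = 450 mL
white rice: (2 cup + 11 tbsp = 2.6875 cup) × 6 × 185 g/cup ≈ 2983 g
plain yogurt: 100 mL × 6 = 600 mL
chicken stock: 5 fl oz × 6 = 30 fl oz

diced tomatoes: 12 tsp; dried chickpeas: 9 tsp; water: 450 mL; white rice: 2983 g; plain yogurt: 600 mL; chicken stock: 30 fl oz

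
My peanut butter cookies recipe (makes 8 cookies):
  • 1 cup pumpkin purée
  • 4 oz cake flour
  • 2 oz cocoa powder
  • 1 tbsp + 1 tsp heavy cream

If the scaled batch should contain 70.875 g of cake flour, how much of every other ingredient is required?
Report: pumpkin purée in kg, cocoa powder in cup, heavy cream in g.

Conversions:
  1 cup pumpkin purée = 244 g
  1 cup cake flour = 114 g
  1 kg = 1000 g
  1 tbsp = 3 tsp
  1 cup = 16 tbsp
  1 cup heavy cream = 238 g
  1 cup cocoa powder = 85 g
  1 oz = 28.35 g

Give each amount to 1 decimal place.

pumpkin purée: 0.2 kg; cocoa powder: 0.4 cup; heavy cream: 12.4 g

The original recipe has 113.4 g of cake flour, so the scaling factor is 70.875 ÷ 113.4 = 5/8 = 0.625.
pumpkin purée: 1 cup × 5/8 × 244 g/cup ÷ 1000 g/kg ≈ 0.2 kg
cocoa powder: 2 oz × 5/8 × 28.35 g/oz ÷ 85 g/cup ≈ 0.4 cup
heavy cream: (1 tbsp + 1 tsp = 4/3 tbsp) × 5/8 ÷ 16 tbsp/cup × 238 g/cup ≈ 12.4 g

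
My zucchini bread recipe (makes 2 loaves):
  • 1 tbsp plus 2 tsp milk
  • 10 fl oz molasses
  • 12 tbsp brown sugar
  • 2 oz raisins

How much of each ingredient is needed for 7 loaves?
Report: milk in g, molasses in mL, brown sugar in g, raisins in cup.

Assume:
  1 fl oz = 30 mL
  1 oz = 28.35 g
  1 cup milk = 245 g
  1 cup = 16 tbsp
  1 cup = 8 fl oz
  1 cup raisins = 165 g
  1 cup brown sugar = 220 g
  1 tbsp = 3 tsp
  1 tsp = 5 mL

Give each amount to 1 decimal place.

milk: 89.3 g; molasses: 1050.0 mL; brown sugar: 577.5 g; raisins: 1.2 cup

Scaling factor: 7/2 = 3.5.
milk: (1 tbsp + 2 tsp = 5/3 tbsp) × 7/2 ÷ 16 tbsp/cup × 245 g/cup ≈ 89.3 g
molasses: 10 fl oz × 7/2 × 30 mL/fl oz = 1050.0 mL
brown sugar: 12 tbsp × 7/2 ÷ 16 tbsp/cup × 220 g/cup = 577.5 g
raisins: 2 oz × 7/2 × 28.35 g/oz ÷ 165 g/cup ≈ 1.2 cup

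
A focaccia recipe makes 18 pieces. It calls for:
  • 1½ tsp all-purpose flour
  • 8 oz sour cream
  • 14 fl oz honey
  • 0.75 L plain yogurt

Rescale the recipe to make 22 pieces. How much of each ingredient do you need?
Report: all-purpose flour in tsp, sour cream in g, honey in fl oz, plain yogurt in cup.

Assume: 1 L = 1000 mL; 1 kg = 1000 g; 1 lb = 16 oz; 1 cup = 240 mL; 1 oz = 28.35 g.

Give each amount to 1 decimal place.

all-purpose flour: 1.8 tsp; sour cream: 277.2 g; honey: 17.1 fl oz; plain yogurt: 3.8 cup

Scaling factor: 22/18 = 11/9.
all-purpose flour: 1.5 tsp × 11/9 ≈ 1.8 tsp
sour cream: 8 oz × 11/9 × 28.35 g/oz = 277.2 g
honey: 14 fl oz × 11/9 ≈ 17.1 fl oz
plain yogurt: 0.75 L × 11/9 × 1000 mL/L ÷ 240 mL/cup ≈ 3.8 cup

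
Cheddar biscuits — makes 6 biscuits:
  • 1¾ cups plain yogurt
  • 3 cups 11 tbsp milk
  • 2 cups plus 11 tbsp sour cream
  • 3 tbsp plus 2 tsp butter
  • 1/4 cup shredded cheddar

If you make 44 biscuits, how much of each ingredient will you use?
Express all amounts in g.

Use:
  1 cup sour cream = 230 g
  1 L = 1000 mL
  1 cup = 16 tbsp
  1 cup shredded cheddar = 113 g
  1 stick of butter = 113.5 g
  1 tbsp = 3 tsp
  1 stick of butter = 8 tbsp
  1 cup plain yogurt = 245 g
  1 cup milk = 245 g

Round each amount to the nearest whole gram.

plain yogurt: 3144 g; milk: 6625 g; sour cream: 4533 g; butter: 381 g; shredded cheddar: 207 g

Scaling factor: 44/6 = 22/3.
plain yogurt: 1.75 cup × 22/3 × 245 g/cup ≈ 3144 g
milk: (3 cup + 11 tbsp = 3.6875 cup) × 22/3 × 245 g/cup ≈ 6625 g
sour cream: (2 cup + 11 tbsp = 2.6875 cup) × 22/3 × 230 g/cup ≈ 4533 g
butter: (3 tbsp + 2 tsp = 11/3 tbsp) × 22/3 ÷ 8 tbsp/stick × 113.5 g/stick ≈ 381 g
shredded cheddar: 0.25 cup × 22/3 × 113 g/cup ≈ 207 g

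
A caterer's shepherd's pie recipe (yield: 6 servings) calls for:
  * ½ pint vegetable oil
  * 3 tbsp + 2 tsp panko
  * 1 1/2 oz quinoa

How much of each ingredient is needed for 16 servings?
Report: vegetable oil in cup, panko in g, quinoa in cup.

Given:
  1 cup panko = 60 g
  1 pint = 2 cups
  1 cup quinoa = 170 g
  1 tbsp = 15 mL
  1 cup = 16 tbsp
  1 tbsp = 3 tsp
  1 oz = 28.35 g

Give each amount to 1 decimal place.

vegetable oil: 2.7 cup; panko: 36.7 g; quinoa: 0.7 cup

Scaling factor: 16/6 = 8/3.
vegetable oil: 0.5 pint × 8/3 × 2 cup/pint ≈ 2.7 cup
panko: (3 tbsp + 2 tsp = 11/3 tbsp) × 8/3 ÷ 16 tbsp/cup × 60 g/cup ≈ 36.7 g
quinoa: 1.5 oz × 8/3 × 28.35 g/oz ÷ 170 g/cup ≈ 0.7 cup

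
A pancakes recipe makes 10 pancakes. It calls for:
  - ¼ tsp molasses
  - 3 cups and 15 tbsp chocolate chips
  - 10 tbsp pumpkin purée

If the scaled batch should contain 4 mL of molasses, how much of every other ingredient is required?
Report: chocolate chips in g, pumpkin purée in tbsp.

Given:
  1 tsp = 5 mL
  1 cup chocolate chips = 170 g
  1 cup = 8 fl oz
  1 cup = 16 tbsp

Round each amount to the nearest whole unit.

chocolate chips: 2142 g; pumpkin purée: 32 tbsp

The original recipe has 1.25 mL of molasses, so the scaling factor is 4 ÷ 1.25 = 16/5 = 3.2.
chocolate chips: (3 cup + 15 tbsp = 3.9375 cup) × 16/5 × 170 g/cup = 2142 g
pumpkin purée: 10 tbsp × 16/5 = 32 tbsp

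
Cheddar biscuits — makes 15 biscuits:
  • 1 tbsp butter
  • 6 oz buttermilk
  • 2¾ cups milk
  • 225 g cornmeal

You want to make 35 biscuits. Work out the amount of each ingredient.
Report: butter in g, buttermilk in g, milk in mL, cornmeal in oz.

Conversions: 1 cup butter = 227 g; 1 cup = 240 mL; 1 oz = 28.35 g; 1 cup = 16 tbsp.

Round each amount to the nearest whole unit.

Scaling factor: 35/15 = 7/3.
butter: 1 tbsp × 7/3 ÷ 16 tbsp/cup × 227 g/cup ≈ 33 g
buttermilk: 6 oz × 7/3 × 28.35 g/oz ≈ 397 g
milk: 2.75 cup × 7/3 × 240 mL/cup = 1540 mL
cornmeal: 225 g × 7/3 ÷ 28.35 g/oz ≈ 19 oz

butter: 33 g; buttermilk: 397 g; milk: 1540 mL; cornmeal: 19 oz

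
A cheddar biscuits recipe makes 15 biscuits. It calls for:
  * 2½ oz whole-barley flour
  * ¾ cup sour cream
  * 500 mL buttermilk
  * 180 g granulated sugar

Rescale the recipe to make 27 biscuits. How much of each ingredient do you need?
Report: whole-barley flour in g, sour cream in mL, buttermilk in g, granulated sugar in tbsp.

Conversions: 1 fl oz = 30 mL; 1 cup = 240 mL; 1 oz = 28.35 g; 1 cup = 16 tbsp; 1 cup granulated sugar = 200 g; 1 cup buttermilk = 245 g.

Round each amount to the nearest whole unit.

Scaling factor: 27/15 = 9/5 = 1.8.
whole-barley flour: 2.5 oz × 9/5 × 28.35 g/oz ≈ 128 g
sour cream: 0.75 cup × 9/5 × 240 mL/cup = 324 mL
buttermilk: 500 mL × 9/5 ÷ 240 mL/cup × 245 g/cup ≈ 919 g
granulated sugar: 180 g × 9/5 ÷ 200 g/cup × 16 tbsp/cup ≈ 26 tbsp

whole-barley flour: 128 g; sour cream: 324 mL; buttermilk: 919 g; granulated sugar: 26 tbsp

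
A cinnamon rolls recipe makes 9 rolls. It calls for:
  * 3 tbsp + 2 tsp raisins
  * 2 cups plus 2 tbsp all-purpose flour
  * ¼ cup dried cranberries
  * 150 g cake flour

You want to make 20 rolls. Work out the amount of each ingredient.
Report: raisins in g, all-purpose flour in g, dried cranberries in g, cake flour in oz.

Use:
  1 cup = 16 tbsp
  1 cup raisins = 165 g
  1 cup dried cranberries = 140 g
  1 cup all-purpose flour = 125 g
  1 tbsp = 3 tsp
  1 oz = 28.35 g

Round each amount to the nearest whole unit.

raisins: 84 g; all-purpose flour: 590 g; dried cranberries: 78 g; cake flour: 12 oz

Scaling factor: 20/9.
raisins: (3 tbsp + 2 tsp = 11/3 tbsp) × 20/9 ÷ 16 tbsp/cup × 165 g/cup ≈ 84 g
all-purpose flour: (2 cup + 2 tbsp = 2.125 cup) × 20/9 × 125 g/cup ≈ 590 g
dried cranberries: 0.25 cup × 20/9 × 140 g/cup ≈ 78 g
cake flour: 150 g × 20/9 ÷ 28.35 g/oz ≈ 12 oz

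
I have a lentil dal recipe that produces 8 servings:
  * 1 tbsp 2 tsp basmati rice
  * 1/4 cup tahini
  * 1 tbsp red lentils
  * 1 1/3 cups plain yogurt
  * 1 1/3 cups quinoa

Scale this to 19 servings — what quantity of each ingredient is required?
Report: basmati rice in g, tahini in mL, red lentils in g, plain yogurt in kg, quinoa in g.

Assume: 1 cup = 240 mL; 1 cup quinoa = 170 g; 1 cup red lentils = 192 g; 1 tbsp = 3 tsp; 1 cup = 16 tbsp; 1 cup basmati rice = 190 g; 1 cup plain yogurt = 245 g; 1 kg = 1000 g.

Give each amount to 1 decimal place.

Scaling factor: 19/8 = 2.375.
basmati rice: (1 tbsp + 2 tsp = 5/3 tbsp) × 19/8 ÷ 16 tbsp/cup × 190 g/cup ≈ 47.0 g
tahini: 0.25 cup × 19/8 × 240 mL/cup = 142.5 mL
red lentils: 1 tbsp × 19/8 ÷ 16 tbsp/cup × 192 g/cup = 28.5 g
plain yogurt: 4/3 cup × 19/8 × 245 g/cup ÷ 1000 g/kg ≈ 0.8 kg
quinoa: 4/3 cup × 19/8 × 170 g/cup ≈ 538.3 g

basmati rice: 47.0 g; tahini: 142.5 mL; red lentils: 28.5 g; plain yogurt: 0.8 kg; quinoa: 538.3 g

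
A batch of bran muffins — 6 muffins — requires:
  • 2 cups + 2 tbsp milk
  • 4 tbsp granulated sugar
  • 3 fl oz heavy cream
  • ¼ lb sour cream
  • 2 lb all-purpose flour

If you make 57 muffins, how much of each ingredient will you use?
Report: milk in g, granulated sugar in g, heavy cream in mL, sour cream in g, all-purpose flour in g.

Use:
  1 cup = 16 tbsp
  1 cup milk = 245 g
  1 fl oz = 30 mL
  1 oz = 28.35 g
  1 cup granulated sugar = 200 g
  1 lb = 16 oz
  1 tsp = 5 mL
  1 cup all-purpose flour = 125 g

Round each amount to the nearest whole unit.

milk: 4946 g; granulated sugar: 475 g; heavy cream: 855 mL; sour cream: 1077 g; all-purpose flour: 8618 g

Scaling factor: 57/6 = 19/2 = 9.5.
milk: (2 cup + 2 tbsp = 2.125 cup) × 19/2 × 245 g/cup ≈ 4946 g
granulated sugar: 4 tbsp × 19/2 ÷ 16 tbsp/cup × 200 g/cup = 475 g
heavy cream: 3 fl oz × 19/2 × 30 mL/fl oz = 855 mL
sour cream: 0.25 lb × 19/2 × 16 oz/lb × 28.35 g/oz ≈ 1077 g
all-purpose flour: 2 lb × 19/2 × 16 oz/lb × 28.35 g/oz ≈ 8618 g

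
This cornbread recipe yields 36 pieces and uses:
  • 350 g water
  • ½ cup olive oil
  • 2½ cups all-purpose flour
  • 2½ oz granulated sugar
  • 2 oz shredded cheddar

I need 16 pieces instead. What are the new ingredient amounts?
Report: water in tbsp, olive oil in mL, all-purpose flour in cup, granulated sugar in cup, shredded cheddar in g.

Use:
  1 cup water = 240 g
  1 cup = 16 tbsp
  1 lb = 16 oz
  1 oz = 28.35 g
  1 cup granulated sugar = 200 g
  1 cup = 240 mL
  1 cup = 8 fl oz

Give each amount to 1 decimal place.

water: 10.4 tbsp; olive oil: 53.3 mL; all-purpose flour: 1.1 cup; granulated sugar: 0.2 cup; shredded cheddar: 25.2 g

Scaling factor: 16/36 = 4/9.
water: 350 g × 4/9 ÷ 240 g/cup × 16 tbsp/cup ≈ 10.4 tbsp
olive oil: 0.5 cup × 4/9 × 240 mL/cup ≈ 53.3 mL
all-purpose flour: 2.5 cup × 4/9 ≈ 1.1 cup
granulated sugar: 2.5 oz × 4/9 × 28.35 g/oz ÷ 200 g/cup ≈ 0.2 cup
shredded cheddar: 2 oz × 4/9 × 28.35 g/oz = 25.2 g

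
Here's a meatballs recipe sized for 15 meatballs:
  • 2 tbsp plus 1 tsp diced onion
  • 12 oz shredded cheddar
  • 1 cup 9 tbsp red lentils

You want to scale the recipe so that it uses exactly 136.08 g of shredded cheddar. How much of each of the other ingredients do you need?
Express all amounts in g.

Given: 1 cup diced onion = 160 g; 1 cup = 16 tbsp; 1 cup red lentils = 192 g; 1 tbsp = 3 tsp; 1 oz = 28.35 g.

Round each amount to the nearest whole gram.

The original recipe has 340.2 g of shredded cheddar, so the scaling factor is 136.08 ÷ 340.2 = 2/5 = 0.4.
diced onion: (2 tbsp + 1 tsp = 7/3 tbsp) × 2/5 ÷ 16 tbsp/cup × 160 g/cup ≈ 9 g
red lentils: (1 cup + 9 tbsp = 1.5625 cup) × 2/5 × 192 g/cup = 120 g

diced onion: 9 g; red lentils: 120 g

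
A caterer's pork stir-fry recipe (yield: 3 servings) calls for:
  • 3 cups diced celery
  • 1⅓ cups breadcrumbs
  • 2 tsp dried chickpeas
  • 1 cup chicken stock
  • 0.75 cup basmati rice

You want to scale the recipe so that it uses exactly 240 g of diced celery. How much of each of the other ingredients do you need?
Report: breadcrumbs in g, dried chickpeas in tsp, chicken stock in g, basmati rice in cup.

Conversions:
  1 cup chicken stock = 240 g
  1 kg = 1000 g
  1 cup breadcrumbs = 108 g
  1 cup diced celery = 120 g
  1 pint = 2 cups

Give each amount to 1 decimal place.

breadcrumbs: 96.0 g; dried chickpeas: 1.3 tsp; chicken stock: 160.0 g; basmati rice: 0.5 cup

The original recipe has 360 g of diced celery, so the scaling factor is 240 ÷ 360 = 2/3.
breadcrumbs: 4/3 cup × 2/3 × 108 g/cup = 96.0 g
dried chickpeas: 2 tsp × 2/3 ≈ 1.3 tsp
chicken stock: 1 cup × 2/3 × 240 g/cup = 160.0 g
basmati rice: 0.75 cup × 2/3 = 0.5 cup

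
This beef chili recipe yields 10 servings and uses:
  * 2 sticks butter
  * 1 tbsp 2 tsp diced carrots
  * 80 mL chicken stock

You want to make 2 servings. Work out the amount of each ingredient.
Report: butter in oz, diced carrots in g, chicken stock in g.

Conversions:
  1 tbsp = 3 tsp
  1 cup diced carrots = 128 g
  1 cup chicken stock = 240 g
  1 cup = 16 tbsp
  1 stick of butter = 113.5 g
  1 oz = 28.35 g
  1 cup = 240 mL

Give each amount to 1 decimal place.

butter: 1.6 oz; diced carrots: 2.7 g; chicken stock: 16.0 g

Scaling factor: 2/10 = 1/5 = 0.2.
butter: 2 stick × 1/5 × 113.5 g/stick ÷ 28.35 g/oz ≈ 1.6 oz
diced carrots: (1 tbsp + 2 tsp = 5/3 tbsp) × 1/5 ÷ 16 tbsp/cup × 128 g/cup ≈ 2.7 g
chicken stock: 80 mL × 1/5 ÷ 240 mL/cup × 240 g/cup = 16.0 g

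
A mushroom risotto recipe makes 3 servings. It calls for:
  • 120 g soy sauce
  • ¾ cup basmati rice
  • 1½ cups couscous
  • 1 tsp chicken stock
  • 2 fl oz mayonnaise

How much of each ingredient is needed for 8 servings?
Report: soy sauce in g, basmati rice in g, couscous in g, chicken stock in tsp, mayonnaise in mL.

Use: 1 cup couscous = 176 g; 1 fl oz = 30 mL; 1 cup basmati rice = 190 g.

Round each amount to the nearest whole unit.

soy sauce: 320 g; basmati rice: 380 g; couscous: 704 g; chicken stock: 3 tsp; mayonnaise: 160 mL

Scaling factor: 8/3.
soy sauce: 120 g × 8/3 = 320 g
basmati rice: 0.75 cup × 8/3 × 190 g/cup = 380 g
couscous: 1.5 cup × 8/3 × 176 g/cup = 704 g
chicken stock: 1 tsp × 8/3 ≈ 3 tsp
mayonnaise: 2 fl oz × 8/3 × 30 mL/fl oz = 160 mL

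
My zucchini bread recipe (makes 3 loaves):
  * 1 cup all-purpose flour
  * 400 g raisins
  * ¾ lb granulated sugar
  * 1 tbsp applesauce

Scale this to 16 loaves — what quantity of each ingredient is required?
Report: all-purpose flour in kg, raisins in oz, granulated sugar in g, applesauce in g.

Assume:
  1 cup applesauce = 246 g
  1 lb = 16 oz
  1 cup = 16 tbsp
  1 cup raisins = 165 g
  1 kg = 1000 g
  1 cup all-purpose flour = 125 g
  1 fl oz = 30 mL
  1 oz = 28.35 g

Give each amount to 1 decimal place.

Scaling factor: 16/3.
all-purpose flour: 1 cup × 16/3 × 125 g/cup ÷ 1000 g/kg ≈ 0.7 kg
raisins: 400 g × 16/3 ÷ 28.35 g/oz ≈ 75.2 oz
granulated sugar: 0.75 lb × 16/3 × 16 oz/lb × 28.35 g/oz = 1814.4 g
applesauce: 1 tbsp × 16/3 ÷ 16 tbsp/cup × 246 g/cup = 82.0 g

all-purpose flour: 0.7 kg; raisins: 75.2 oz; granulated sugar: 1814.4 g; applesauce: 82.0 g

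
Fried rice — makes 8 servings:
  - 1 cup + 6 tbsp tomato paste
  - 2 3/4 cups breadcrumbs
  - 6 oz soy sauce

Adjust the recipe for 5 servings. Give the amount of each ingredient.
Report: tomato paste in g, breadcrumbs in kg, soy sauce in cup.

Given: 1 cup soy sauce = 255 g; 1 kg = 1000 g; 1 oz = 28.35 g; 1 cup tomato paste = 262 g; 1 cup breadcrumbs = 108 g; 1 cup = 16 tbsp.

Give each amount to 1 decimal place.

Scaling factor: 5/8 = 0.625.
tomato paste: (1 cup + 6 tbsp = 1.375 cup) × 5/8 × 262 g/cup ≈ 225.2 g
breadcrumbs: 2.75 cup × 5/8 × 108 g/cup ÷ 1000 g/kg ≈ 0.2 kg
soy sauce: 6 oz × 5/8 × 28.35 g/oz ÷ 255 g/cup ≈ 0.4 cup

tomato paste: 225.2 g; breadcrumbs: 0.2 kg; soy sauce: 0.4 cup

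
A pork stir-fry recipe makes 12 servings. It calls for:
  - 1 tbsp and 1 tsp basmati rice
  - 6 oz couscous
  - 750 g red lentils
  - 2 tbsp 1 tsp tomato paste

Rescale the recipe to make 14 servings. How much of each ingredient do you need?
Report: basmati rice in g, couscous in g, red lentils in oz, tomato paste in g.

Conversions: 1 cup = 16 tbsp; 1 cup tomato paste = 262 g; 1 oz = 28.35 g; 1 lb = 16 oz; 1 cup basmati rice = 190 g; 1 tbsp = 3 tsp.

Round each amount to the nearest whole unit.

basmati rice: 18 g; couscous: 198 g; red lentils: 31 oz; tomato paste: 45 g

Scaling factor: 14/12 = 7/6.
basmati rice: (1 tbsp + 1 tsp = 4/3 tbsp) × 7/6 ÷ 16 tbsp/cup × 190 g/cup ≈ 18 g
couscous: 6 oz × 7/6 × 28.35 g/oz ≈ 198 g
red lentils: 750 g × 7/6 ÷ 28.35 g/oz ≈ 31 oz
tomato paste: (2 tbsp + 1 tsp = 7/3 tbsp) × 7/6 ÷ 16 tbsp/cup × 262 g/cup ≈ 45 g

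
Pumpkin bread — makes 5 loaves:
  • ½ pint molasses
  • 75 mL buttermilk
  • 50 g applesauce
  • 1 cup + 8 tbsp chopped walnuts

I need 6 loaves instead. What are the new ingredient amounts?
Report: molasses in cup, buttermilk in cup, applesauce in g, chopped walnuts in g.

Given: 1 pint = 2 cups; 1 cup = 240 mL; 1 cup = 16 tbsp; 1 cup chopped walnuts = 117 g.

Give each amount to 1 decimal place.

Scaling factor: 6/5 = 1.2.
molasses: 0.5 pint × 6/5 × 2 cup/pint = 1.2 cup
buttermilk: 75 mL × 6/5 ÷ 240 mL/cup ≈ 0.4 cup
applesauce: 50 g × 6/5 = 60.0 g
chopped walnuts: (1 cup + 8 tbsp = 1.5 cup) × 6/5 × 117 g/cup = 210.6 g

molasses: 1.2 cup; buttermilk: 0.4 cup; applesauce: 60.0 g; chopped walnuts: 210.6 g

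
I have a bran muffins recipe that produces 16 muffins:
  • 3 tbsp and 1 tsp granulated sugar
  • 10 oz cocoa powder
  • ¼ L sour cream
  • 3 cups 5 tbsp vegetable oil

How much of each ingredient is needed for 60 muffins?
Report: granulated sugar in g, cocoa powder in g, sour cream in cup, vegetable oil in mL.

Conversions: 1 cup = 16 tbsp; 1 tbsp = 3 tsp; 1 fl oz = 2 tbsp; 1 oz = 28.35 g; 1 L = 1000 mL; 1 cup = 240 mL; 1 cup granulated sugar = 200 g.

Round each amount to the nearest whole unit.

granulated sugar: 156 g; cocoa powder: 1063 g; sour cream: 4 cup; vegetable oil: 2981 mL

Scaling factor: 60/16 = 15/4 = 3.75.
granulated sugar: (3 tbsp + 1 tsp = 10/3 tbsp) × 15/4 ÷ 16 tbsp/cup × 200 g/cup ≈ 156 g
cocoa powder: 10 oz × 15/4 × 28.35 g/oz ≈ 1063 g
sour cream: 0.25 L × 15/4 × 1000 mL/L ÷ 240 mL/cup ≈ 4 cup
vegetable oil: (3 cup + 5 tbsp = 3.3125 cup) × 15/4 × 240 mL/cup ≈ 2981 mL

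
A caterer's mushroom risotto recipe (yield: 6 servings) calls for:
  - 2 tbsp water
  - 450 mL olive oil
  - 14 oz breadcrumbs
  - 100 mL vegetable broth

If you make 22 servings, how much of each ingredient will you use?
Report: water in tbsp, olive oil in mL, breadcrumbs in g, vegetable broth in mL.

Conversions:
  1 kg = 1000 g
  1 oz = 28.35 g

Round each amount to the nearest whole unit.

Scaling factor: 22/6 = 11/3.
water: 2 tbsp × 11/3 ≈ 7 tbsp
olive oil: 450 mL × 11/3 = 1650 mL
breadcrumbs: 14 oz × 11/3 × 28.35 g/oz ≈ 1455 g
vegetable broth: 100 mL × 11/3 ≈ 367 mL

water: 7 tbsp; olive oil: 1650 mL; breadcrumbs: 1455 g; vegetable broth: 367 mL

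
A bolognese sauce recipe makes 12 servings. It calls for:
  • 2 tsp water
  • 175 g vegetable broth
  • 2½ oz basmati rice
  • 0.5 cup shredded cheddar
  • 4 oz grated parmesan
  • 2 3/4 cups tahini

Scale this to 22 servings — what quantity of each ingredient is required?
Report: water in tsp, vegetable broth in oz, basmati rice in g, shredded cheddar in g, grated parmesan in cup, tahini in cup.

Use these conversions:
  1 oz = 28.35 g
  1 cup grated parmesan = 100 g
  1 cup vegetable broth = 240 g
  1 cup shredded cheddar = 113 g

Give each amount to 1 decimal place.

water: 3.7 tsp; vegetable broth: 11.3 oz; basmati rice: 129.9 g; shredded cheddar: 103.6 g; grated parmesan: 2.1 cup; tahini: 5.0 cup

Scaling factor: 22/12 = 11/6.
water: 2 tsp × 11/6 ≈ 3.7 tsp
vegetable broth: 175 g × 11/6 ÷ 28.35 g/oz ≈ 11.3 oz
basmati rice: 2.5 oz × 11/6 × 28.35 g/oz ≈ 129.9 g
shredded cheddar: 0.5 cup × 11/6 × 113 g/cup ≈ 103.6 g
grated parmesan: 4 oz × 11/6 × 28.35 g/oz ÷ 100 g/cup ≈ 2.1 cup
tahini: 2.75 cup × 11/6 ≈ 5.0 cup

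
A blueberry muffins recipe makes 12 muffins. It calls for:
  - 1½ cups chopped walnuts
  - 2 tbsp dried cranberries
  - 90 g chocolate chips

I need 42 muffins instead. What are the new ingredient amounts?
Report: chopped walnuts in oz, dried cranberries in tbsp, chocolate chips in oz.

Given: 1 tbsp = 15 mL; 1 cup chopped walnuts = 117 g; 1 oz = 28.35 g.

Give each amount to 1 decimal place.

Scaling factor: 42/12 = 7/2 = 3.5.
chopped walnuts: 1.5 cup × 7/2 × 117 g/cup ÷ 28.35 g/oz ≈ 21.7 oz
dried cranberries: 2 tbsp × 7/2 = 7.0 tbsp
chocolate chips: 90 g × 7/2 ÷ 28.35 g/oz ≈ 11.1 oz

chopped walnuts: 21.7 oz; dried cranberries: 7.0 tbsp; chocolate chips: 11.1 oz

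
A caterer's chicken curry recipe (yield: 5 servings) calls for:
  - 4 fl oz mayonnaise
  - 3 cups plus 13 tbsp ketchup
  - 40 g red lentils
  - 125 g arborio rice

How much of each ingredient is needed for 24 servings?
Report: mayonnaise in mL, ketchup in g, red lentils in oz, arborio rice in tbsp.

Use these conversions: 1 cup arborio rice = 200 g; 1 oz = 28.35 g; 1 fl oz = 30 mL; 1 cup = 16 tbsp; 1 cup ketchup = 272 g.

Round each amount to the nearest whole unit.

mayonnaise: 576 mL; ketchup: 4978 g; red lentils: 7 oz; arborio rice: 48 tbsp

Scaling factor: 24/5 = 4.8.
mayonnaise: 4 fl oz × 24/5 × 30 mL/fl oz = 576 mL
ketchup: (3 cup + 13 tbsp = 3.8125 cup) × 24/5 × 272 g/cup ≈ 4978 g
red lentils: 40 g × 24/5 ÷ 28.35 g/oz ≈ 7 oz
arborio rice: 125 g × 24/5 ÷ 200 g/cup × 16 tbsp/cup = 48 tbsp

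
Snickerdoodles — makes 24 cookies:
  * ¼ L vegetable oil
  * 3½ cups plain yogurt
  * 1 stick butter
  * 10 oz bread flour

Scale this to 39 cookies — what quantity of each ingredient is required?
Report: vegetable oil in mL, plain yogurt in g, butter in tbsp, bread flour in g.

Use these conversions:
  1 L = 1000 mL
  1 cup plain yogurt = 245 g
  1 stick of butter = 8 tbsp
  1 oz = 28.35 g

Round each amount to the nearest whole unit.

Scaling factor: 39/24 = 13/8 = 1.625.
vegetable oil: 0.25 L × 13/8 × 1000 mL/L ≈ 406 mL
plain yogurt: 3.5 cup × 13/8 × 245 g/cup ≈ 1393 g
butter: 1 stick × 13/8 × 8 tbsp/stick = 13 tbsp
bread flour: 10 oz × 13/8 × 28.35 g/oz ≈ 461 g

vegetable oil: 406 mL; plain yogurt: 1393 g; butter: 13 tbsp; bread flour: 461 g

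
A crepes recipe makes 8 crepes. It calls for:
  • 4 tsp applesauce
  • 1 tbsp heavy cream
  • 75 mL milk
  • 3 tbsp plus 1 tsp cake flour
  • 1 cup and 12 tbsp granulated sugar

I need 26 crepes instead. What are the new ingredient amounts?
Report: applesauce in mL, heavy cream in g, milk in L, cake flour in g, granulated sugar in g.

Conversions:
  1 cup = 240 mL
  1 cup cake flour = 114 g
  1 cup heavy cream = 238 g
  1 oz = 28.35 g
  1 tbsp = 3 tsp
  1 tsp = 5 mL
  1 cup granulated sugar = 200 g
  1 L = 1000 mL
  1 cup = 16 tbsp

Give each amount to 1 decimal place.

Scaling factor: 26/8 = 13/4 = 3.25.
applesauce: 4 tsp × 13/4 × 5 mL/tsp = 65.0 mL
heavy cream: 1 tbsp × 13/4 ÷ 16 tbsp/cup × 238 g/cup ≈ 48.3 g
milk: 75 mL × 13/4 ÷ 1000 mL/L ≈ 0.2 L
cake flour: (3 tbsp + 1 tsp = 10/3 tbsp) × 13/4 ÷ 16 tbsp/cup × 114 g/cup ≈ 77.2 g
granulated sugar: (1 cup + 12 tbsp = 1.75 cup) × 13/4 × 200 g/cup = 1137.5 g

applesauce: 65.0 mL; heavy cream: 48.3 g; milk: 0.2 L; cake flour: 77.2 g; granulated sugar: 1137.5 g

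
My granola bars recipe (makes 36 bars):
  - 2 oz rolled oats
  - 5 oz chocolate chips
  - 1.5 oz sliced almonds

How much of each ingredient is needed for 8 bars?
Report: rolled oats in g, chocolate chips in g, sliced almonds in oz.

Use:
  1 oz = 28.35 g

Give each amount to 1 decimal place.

Scaling factor: 8/36 = 2/9.
rolled oats: 2 oz × 2/9 × 28.35 g/oz = 12.6 g
chocolate chips: 5 oz × 2/9 × 28.35 g/oz = 31.5 g
sliced almonds: 1.5 oz × 2/9 ≈ 0.3 oz

rolled oats: 12.6 g; chocolate chips: 31.5 g; sliced almonds: 0.3 oz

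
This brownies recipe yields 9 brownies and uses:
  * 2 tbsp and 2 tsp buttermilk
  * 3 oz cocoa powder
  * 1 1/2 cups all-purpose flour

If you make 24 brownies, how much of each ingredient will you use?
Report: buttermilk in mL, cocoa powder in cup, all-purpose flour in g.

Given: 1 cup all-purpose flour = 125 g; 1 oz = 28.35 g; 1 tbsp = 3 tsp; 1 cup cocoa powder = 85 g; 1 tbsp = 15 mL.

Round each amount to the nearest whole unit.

Scaling factor: 24/9 = 8/3.
buttermilk: (2 tbsp + 2 tsp = 8/3 tbsp) × 8/3 × 15 mL/tbsp ≈ 107 mL
cocoa powder: 3 oz × 8/3 × 28.35 g/oz ÷ 85 g/cup ≈ 3 cup
all-purpose flour: 1.5 cup × 8/3 × 125 g/cup = 500 g

buttermilk: 107 mL; cocoa powder: 3 cup; all-purpose flour: 500 g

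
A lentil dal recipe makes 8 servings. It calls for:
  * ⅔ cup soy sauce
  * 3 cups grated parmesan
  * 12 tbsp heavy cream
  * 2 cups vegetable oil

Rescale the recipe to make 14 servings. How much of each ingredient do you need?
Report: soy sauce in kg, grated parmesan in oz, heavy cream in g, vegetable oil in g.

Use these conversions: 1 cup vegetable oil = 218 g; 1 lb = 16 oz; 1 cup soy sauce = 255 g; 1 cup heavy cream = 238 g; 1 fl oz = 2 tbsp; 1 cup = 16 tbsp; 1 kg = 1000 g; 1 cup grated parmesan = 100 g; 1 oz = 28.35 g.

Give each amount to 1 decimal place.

Scaling factor: 14/8 = 7/4 = 1.75.
soy sauce: 2/3 cup × 7/4 × 255 g/cup ÷ 1000 g/kg ≈ 0.3 kg
grated parmesan: 3 cup × 7/4 × 100 g/cup ÷ 28.35 g/oz ≈ 18.5 oz
heavy cream: 12 tbsp × 7/4 ÷ 16 tbsp/cup × 238 g/cup ≈ 312.4 g
vegetable oil: 2 cup × 7/4 × 218 g/cup = 763.0 g

soy sauce: 0.3 kg; grated parmesan: 18.5 oz; heavy cream: 312.4 g; vegetable oil: 763.0 g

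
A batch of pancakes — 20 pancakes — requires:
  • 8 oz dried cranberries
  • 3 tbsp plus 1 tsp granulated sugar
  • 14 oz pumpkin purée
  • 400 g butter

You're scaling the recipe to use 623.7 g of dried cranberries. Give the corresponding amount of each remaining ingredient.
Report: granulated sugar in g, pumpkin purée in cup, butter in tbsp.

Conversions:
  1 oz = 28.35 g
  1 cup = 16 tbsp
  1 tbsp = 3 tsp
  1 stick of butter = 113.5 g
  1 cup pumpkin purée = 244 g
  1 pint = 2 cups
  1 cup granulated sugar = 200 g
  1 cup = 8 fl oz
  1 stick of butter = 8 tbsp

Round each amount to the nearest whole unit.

The original recipe has 226.8 g of dried cranberries, so the scaling factor is 623.7 ÷ 226.8 = 11/4 = 2.75.
granulated sugar: (3 tbsp + 1 tsp = 10/3 tbsp) × 11/4 ÷ 16 tbsp/cup × 200 g/cup ≈ 115 g
pumpkin purée: 14 oz × 11/4 × 28.35 g/oz ÷ 244 g/cup ≈ 4 cup
butter: 400 g × 11/4 ÷ 113.5 g/stick × 8 tbsp/stick ≈ 78 tbsp

granulated sugar: 115 g; pumpkin purée: 4 cup; butter: 78 tbsp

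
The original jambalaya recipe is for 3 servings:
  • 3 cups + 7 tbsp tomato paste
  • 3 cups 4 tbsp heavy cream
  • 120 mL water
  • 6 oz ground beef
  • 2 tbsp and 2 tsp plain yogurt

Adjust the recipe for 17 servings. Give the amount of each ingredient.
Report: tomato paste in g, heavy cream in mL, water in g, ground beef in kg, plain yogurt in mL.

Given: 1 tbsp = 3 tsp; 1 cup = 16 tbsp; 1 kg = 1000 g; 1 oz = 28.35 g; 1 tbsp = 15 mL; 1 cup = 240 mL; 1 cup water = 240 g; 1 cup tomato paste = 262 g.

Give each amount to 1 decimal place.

tomato paste: 5103.5 g; heavy cream: 4420.0 mL; water: 680.0 g; ground beef: 1.0 kg; plain yogurt: 226.7 mL

Scaling factor: 17/3.
tomato paste: (3 cup + 7 tbsp = 3.4375 cup) × 17/3 × 262 g/cup ≈ 5103.5 g
heavy cream: (3 cup + 4 tbsp = 3.25 cup) × 17/3 × 240 mL/cup = 4420.0 mL
water: 120 mL × 17/3 ÷ 240 mL/cup × 240 g/cup = 680.0 g
ground beef: 6 oz × 17/3 × 28.35 g/oz ÷ 1000 g/kg ≈ 1.0 kg
plain yogurt: (2 tbsp + 2 tsp = 8/3 tbsp) × 17/3 × 15 mL/tbsp ≈ 226.7 mL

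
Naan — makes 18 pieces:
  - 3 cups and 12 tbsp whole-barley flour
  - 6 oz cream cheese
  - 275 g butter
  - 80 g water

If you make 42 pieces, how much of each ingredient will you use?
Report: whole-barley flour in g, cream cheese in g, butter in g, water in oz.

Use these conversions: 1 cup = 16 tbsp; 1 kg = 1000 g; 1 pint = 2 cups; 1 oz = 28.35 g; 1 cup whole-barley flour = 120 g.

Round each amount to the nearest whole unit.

whole-barley flour: 1050 g; cream cheese: 397 g; butter: 642 g; water: 7 oz

Scaling factor: 42/18 = 7/3.
whole-barley flour: (3 cup + 12 tbsp = 3.75 cup) × 7/3 × 120 g/cup = 1050 g
cream cheese: 6 oz × 7/3 × 28.35 g/oz ≈ 397 g
butter: 275 g × 7/3 ≈ 642 g
water: 80 g × 7/3 ÷ 28.35 g/oz ≈ 7 oz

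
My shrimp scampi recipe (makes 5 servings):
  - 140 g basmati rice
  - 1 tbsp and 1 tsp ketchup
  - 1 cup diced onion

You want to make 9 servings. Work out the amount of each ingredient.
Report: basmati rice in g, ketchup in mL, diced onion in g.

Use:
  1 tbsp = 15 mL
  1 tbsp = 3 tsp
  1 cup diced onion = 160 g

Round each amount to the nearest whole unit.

basmati rice: 252 g; ketchup: 36 mL; diced onion: 288 g

Scaling factor: 9/5 = 1.8.
basmati rice: 140 g × 9/5 = 252 g
ketchup: (1 tbsp + 1 tsp = 4/3 tbsp) × 9/5 × 15 mL/tbsp = 36 mL
diced onion: 1 cup × 9/5 × 160 g/cup = 288 g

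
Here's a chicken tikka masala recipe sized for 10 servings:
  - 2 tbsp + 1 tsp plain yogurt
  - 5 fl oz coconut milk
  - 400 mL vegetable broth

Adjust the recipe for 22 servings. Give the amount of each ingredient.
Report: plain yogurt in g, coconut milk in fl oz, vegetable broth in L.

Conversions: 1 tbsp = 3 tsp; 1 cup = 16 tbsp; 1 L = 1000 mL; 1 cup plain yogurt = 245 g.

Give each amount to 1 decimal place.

Scaling factor: 22/10 = 11/5 = 2.2.
plain yogurt: (2 tbsp + 1 tsp = 7/3 tbsp) × 11/5 ÷ 16 tbsp/cup × 245 g/cup ≈ 78.6 g
coconut milk: 5 fl oz × 11/5 = 11.0 fl oz
vegetable broth: 400 mL × 11/5 ÷ 1000 mL/L ≈ 0.9 L

plain yogurt: 78.6 g; coconut milk: 11.0 fl oz; vegetable broth: 0.9 L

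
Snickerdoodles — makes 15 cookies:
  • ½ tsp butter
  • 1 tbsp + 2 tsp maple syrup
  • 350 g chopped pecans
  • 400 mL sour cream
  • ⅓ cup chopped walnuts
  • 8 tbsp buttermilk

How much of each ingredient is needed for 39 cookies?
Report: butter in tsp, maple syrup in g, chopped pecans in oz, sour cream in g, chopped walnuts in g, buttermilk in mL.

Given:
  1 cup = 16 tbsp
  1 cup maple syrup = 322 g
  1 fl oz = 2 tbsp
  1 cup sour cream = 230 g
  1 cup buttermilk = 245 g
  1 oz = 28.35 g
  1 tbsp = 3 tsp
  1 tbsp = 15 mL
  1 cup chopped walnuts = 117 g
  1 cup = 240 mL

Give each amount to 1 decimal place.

butter: 1.3 tsp; maple syrup: 87.2 g; chopped pecans: 32.1 oz; sour cream: 996.7 g; chopped walnuts: 101.4 g; buttermilk: 312.0 mL

Scaling factor: 39/15 = 13/5 = 2.6.
butter: 0.5 tsp × 13/5 = 1.3 tsp
maple syrup: (1 tbsp + 2 tsp = 5/3 tbsp) × 13/5 ÷ 16 tbsp/cup × 322 g/cup ≈ 87.2 g
chopped pecans: 350 g × 13/5 ÷ 28.35 g/oz ≈ 32.1 oz
sour cream: 400 mL × 13/5 ÷ 240 mL/cup × 230 g/cup ≈ 996.7 g
chopped walnuts: 1/3 cup × 13/5 × 117 g/cup = 101.4 g
buttermilk: 8 tbsp × 13/5 × 15 mL/tbsp = 312.0 mL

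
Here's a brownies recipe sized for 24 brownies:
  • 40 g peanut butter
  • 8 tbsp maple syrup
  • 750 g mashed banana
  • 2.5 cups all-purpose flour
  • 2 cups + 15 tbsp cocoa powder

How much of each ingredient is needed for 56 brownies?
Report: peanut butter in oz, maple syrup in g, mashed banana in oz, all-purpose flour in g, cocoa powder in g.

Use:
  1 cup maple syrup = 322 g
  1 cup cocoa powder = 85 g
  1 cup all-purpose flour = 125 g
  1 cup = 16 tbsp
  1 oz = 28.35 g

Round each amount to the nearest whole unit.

Scaling factor: 56/24 = 7/3.
peanut butter: 40 g × 7/3 ÷ 28.35 g/oz ≈ 3 oz
maple syrup: 8 tbsp × 7/3 ÷ 16 tbsp/cup × 322 g/cup ≈ 376 g
mashed banana: 750 g × 7/3 ÷ 28.35 g/oz ≈ 62 oz
all-purpose flour: 2.5 cup × 7/3 × 125 g/cup ≈ 729 g
cocoa powder: (2 cup + 15 tbsp = 2.9375 cup) × 7/3 × 85 g/cup ≈ 583 g

peanut butter: 3 oz; maple syrup: 376 g; mashed banana: 62 oz; all-purpose flour: 729 g; cocoa powder: 583 g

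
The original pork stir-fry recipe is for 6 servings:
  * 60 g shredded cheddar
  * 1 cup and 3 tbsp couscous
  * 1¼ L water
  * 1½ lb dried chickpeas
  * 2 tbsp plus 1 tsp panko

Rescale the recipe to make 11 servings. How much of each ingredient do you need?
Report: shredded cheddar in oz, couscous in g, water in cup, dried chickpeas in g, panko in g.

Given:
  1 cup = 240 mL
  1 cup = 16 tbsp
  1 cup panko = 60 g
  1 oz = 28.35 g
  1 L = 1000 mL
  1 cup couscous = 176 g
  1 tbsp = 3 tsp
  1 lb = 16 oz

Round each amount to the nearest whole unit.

Scaling factor: 11/6.
shredded cheddar: 60 g × 11/6 ÷ 28.35 g/oz ≈ 4 oz
couscous: (1 cup + 3 tbsp = 1.1875 cup) × 11/6 × 176 g/cup ≈ 383 g
water: 1.25 L × 11/6 × 1000 mL/L ÷ 240 mL/cup ≈ 10 cup
dried chickpeas: 1.5 lb × 11/6 × 16 oz/lb × 28.35 g/oz ≈ 1247 g
panko: (2 tbsp + 1 tsp = 7/3 tbsp) × 11/6 ÷ 16 tbsp/cup × 60 g/cup ≈ 16 g

shredded cheddar: 4 oz; couscous: 383 g; water: 10 cup; dried chickpeas: 1247 g; panko: 16 g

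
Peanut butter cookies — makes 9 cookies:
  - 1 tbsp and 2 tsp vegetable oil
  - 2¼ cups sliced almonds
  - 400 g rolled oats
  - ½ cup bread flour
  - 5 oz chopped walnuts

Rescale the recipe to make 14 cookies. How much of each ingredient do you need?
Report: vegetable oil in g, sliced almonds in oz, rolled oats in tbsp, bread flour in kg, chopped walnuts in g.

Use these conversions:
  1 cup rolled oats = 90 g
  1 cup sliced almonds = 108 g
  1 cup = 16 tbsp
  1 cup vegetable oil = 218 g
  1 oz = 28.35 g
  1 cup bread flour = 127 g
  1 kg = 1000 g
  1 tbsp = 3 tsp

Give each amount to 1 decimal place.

vegetable oil: 35.3 g; sliced almonds: 13.3 oz; rolled oats: 110.6 tbsp; bread flour: 0.1 kg; chopped walnuts: 220.5 g

Scaling factor: 14/9.
vegetable oil: (1 tbsp + 2 tsp = 5/3 tbsp) × 14/9 ÷ 16 tbsp/cup × 218 g/cup ≈ 35.3 g
sliced almonds: 2.25 cup × 14/9 × 108 g/cup ÷ 28.35 g/oz ≈ 13.3 oz
rolled oats: 400 g × 14/9 ÷ 90 g/cup × 16 tbsp/cup ≈ 110.6 tbsp
bread flour: 0.5 cup × 14/9 × 127 g/cup ÷ 1000 g/kg ≈ 0.1 kg
chopped walnuts: 5 oz × 14/9 × 28.35 g/oz = 220.5 g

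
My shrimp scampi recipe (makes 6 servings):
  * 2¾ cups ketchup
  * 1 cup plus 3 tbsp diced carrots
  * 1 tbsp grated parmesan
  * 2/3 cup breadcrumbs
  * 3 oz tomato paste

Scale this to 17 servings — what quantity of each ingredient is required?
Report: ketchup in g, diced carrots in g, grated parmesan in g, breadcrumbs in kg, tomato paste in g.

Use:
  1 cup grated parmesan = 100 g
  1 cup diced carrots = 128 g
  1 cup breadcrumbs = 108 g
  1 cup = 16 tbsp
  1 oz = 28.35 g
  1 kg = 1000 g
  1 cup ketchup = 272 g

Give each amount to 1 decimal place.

ketchup: 2119.3 g; diced carrots: 430.7 g; grated parmesan: 17.7 g; breadcrumbs: 0.2 kg; tomato paste: 241.0 g

Scaling factor: 17/6.
ketchup: 2.75 cup × 17/6 × 272 g/cup ≈ 2119.3 g
diced carrots: (1 cup + 3 tbsp = 1.1875 cup) × 17/6 × 128 g/cup ≈ 430.7 g
grated parmesan: 1 tbsp × 17/6 ÷ 16 tbsp/cup × 100 g/cup ≈ 17.7 g
breadcrumbs: 2/3 cup × 17/6 × 108 g/cup ÷ 1000 g/kg ≈ 0.2 kg
tomato paste: 3 oz × 17/6 × 28.35 g/oz ≈ 241.0 g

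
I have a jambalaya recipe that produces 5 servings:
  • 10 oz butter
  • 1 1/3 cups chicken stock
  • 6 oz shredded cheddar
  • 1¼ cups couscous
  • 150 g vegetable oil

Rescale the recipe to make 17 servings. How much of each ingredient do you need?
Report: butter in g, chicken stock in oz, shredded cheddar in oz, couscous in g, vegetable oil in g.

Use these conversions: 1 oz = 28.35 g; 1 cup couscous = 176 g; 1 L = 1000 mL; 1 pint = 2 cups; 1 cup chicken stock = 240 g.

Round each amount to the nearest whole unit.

butter: 964 g; chicken stock: 38 oz; shredded cheddar: 20 oz; couscous: 748 g; vegetable oil: 510 g

Scaling factor: 17/5 = 3.4.
butter: 10 oz × 17/5 × 28.35 g/oz ≈ 964 g
chicken stock: 4/3 cup × 17/5 × 240 g/cup ÷ 28.35 g/oz ≈ 38 oz
shredded cheddar: 6 oz × 17/5 ≈ 20 oz
couscous: 1.25 cup × 17/5 × 176 g/cup = 748 g
vegetable oil: 150 g × 17/5 = 510 g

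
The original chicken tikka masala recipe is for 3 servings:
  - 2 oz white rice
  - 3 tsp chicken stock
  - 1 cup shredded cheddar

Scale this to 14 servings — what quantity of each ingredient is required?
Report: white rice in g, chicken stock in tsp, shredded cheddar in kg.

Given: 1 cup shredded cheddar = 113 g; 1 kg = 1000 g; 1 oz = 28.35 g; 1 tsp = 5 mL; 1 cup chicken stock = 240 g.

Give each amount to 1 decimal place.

white rice: 264.6 g; chicken stock: 14.0 tsp; shredded cheddar: 0.5 kg

Scaling factor: 14/3.
white rice: 2 oz × 14/3 × 28.35 g/oz = 264.6 g
chicken stock: 3 tsp × 14/3 = 14.0 tsp
shredded cheddar: 1 cup × 14/3 × 113 g/cup ÷ 1000 g/kg ≈ 0.5 kg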